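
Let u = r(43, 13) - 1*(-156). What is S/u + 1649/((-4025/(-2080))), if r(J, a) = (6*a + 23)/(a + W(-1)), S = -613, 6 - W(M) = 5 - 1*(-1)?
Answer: 1454044891/1713845 ≈ 848.41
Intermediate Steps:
W(M) = 0 (W(M) = 6 - (5 - 1*(-1)) = 6 - (5 + 1) = 6 - 1*6 = 6 - 6 = 0)
r(J, a) = (23 + 6*a)/a (r(J, a) = (6*a + 23)/(a + 0) = (23 + 6*a)/a)
u = 2129/13 (u = (6 + 23/13) - 1*(-156) = (6 + 23*(1/13)) + 156 = (6 + 23/13) + 156 = 101/13 + 156 = 2129/13 ≈ 163.77)
S/u + 1649/((-4025/(-2080))) = -613/2129/13 + 1649/((-4025/(-2080))) = -613*13/2129 + 1649/((-4025*(-1/2080))) = -7969/2129 + 1649/(805/416) = -7969/2129 + 1649*(416/805) = -7969/2129 + 685984/805 = 1454044891/1713845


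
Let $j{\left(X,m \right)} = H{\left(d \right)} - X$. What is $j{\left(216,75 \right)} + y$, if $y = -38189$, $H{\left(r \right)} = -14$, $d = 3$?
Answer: $-38419$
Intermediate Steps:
$j{\left(X,m \right)} = -14 - X$
$j{\left(216,75 \right)} + y = \left(-14 - 216\right) - 38189 = -230 - 38189 = -38419$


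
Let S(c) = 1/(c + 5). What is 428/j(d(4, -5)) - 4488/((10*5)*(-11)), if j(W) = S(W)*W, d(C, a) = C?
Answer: 24279/25 ≈ 971.16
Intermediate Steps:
S(c) = 1/(5 + c)
j(W) = W/(5 + W)
428/j(d(4, -5)) - 4488/((10*5)*(-11)) = 428/((4/(5 + 4))) - 4488/((10*5)*(-11)) = 428/((4/9)) - 4488/(50*(-11)) = 428/((4*(⅑))) - 4488/(-550) = 428/(4/9) - 4488*(-1/550) = 428*(9/4) + 204/25 = 963 + 204/25 = 24279/25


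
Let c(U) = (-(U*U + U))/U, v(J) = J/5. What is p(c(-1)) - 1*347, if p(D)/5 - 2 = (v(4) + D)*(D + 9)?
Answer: -301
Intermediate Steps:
v(J) = J/5 (v(J) = J*(⅕) = J/5)
c(U) = (-U - U²)/U (c(U) = (-(U² + U))/U = (-(U + U²))/U = (-U - U²)/U)
p(D) = 10 + 5*(9 + D)*(⅘ + D) (p(D) = 10 + 5*(((⅕)*4 + D)*(D + 9)) = 10 + 5*((⅘ + D)*(9 + D)) = 10 + 5*((9 + D)*(⅘ + D)) = 10 + 5*(9 + D)*(⅘ + D))
p(c(-1)) - 1*347 = (46 + 5*(-1 - 1*(-1))² + 49*(-1 - 1*(-1))) - 1*347 = (46 + 5*(-1 + 1)² + 49*(-1 + 1)) - 347 = (46 + 5*0² + 49*0) - 347 = (46 + 5*0 + 0) - 347 = (46 + 0 + 0) - 347 = 46 - 347 = -301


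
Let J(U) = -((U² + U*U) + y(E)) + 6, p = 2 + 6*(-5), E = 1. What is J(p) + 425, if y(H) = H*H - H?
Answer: -1137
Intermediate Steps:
y(H) = H² - H
p = -28 (p = 2 - 30 = -28)
J(U) = 6 - 2*U² (J(U) = -((U² + U*U) + 1*(-1 + 1)) + 6 = -((U² + U²) + 1*0) + 6 = -(2*U² + 0) + 6 = -2*U² + 6 = 6 - 2*U²)
J(p) + 425 = (6 - 2*(-28)²) + 425 = (6 - 2*784) + 425 = (6 - 1568) + 425 = -1562 + 425 = -1137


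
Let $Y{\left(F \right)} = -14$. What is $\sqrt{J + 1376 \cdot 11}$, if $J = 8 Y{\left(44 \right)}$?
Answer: $4 \sqrt{939} \approx 122.57$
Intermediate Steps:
$J = -112$ ($J = 8 \left(-14\right) = -112$)
$\sqrt{J + 1376 \cdot 11} = \sqrt{-112 + 1376 \cdot 11} = \sqrt{-112 + 15136} = \sqrt{15024} = 4 \sqrt{939}$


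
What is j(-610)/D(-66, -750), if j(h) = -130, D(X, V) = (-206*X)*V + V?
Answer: 13/1019775 ≈ 1.2748e-5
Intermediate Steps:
D(X, V) = V - 206*V*X (D(X, V) = -206*V*X + V = V - 206*V*X)
j(-610)/D(-66, -750) = -130*(-1/(750*(1 - 206*(-66)))) = -130*(-1/(750*(1 + 13596))) = -130/((-750*13597)) = -130/(-10197750) = -130*(-1/10197750) = 13/1019775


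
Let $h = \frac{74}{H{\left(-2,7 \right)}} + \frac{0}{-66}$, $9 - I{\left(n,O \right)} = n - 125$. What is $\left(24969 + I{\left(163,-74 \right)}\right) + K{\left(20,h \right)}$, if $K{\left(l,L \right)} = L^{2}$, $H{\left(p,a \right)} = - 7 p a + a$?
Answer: $\frac{274968976}{11025} \approx 24941.0$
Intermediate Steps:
$H{\left(p,a \right)} = a - 7 a p$ ($H{\left(p,a \right)} = - 7 a p + a = a - 7 a p$)
$I{\left(n,O \right)} = 134 - n$ ($I{\left(n,O \right)} = 9 - \left(n - 125\right) = 9 - \left(-125 + n\right) = 134 - n$)
$h = \frac{74}{105}$ ($h = \frac{74}{7 \left(1 - -14\right)} + \frac{0}{-66} = \frac{74}{7 \left(1 + 14\right)} + 0 \left(- \frac{1}{66}\right) = \frac{74}{7 \cdot 15} + 0 = \frac{74}{105} + 0 = \frac{74}{105} \approx 0.70476$)
$\left(24969 + I{\left(163,-74 \right)}\right) + K{\left(20,h \right)} = \left(24969 + \left(134 - 163\right)\right) + \left(\frac{74}{105}\right)^{2} = \left(24969 + \left(134 - 163\right)\right) + \frac{5476}{11025} = \left(24969 - 29\right) + \frac{5476}{11025} = 24940 + \frac{5476}{11025} = \frac{274968976}{11025}$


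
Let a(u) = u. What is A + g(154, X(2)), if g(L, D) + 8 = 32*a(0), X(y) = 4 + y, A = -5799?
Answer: -5807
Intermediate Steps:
g(L, D) = -8 (g(L, D) = -8 + 32*0 = -8 + 0 = -8)
A + g(154, X(2)) = -5799 - 8 = -5807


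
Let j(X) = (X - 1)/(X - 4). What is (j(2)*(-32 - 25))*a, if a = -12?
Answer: -342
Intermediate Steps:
j(X) = (-1 + X)/(-4 + X)
(j(2)*(-32 - 25))*a = (((-1 + 2)/(-4 + 2))*(-32 - 25))*(-12) = ((1/(-2))*(-57))*(-12) = (-½*1*(-57))*(-12) = -½*(-57)*(-12) = (57/2)*(-12) = -342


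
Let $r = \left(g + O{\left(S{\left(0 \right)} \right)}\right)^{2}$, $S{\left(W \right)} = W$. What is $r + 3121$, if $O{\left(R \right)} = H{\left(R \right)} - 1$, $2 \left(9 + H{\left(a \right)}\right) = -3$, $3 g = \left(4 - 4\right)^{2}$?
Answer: $\frac{13013}{4} \approx 3253.3$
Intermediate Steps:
$g = 0$ ($g = \frac{\left(4 - 4\right)^{2}}{3} = \frac{0^{2}}{3} = \frac{1}{3} \cdot 0 = 0$)
$H{\left(a \right)} = - \frac{21}{2}$ ($H{\left(a \right)} = -9 + \frac{1}{2} \left(-3\right) = -9 - \frac{3}{2} = - \frac{21}{2}$)
$O{\left(R \right)} = - \frac{23}{2}$ ($O{\left(R \right)} = - \frac{21}{2} - 1 = - \frac{23}{2}$)
$r = \frac{529}{4}$ ($r = \left(0 - \frac{23}{2}\right)^{2} = \left(- \frac{23}{2}\right)^{2} = \frac{529}{4} \approx 132.25$)
$r + 3121 = \frac{529}{4} + 3121 = \frac{13013}{4}$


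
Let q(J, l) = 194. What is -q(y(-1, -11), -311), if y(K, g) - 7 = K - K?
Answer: -194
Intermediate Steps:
y(K, g) = 7 (y(K, g) = 7 + (K - K) = 7 + 0 = 7)
-q(y(-1, -11), -311) = -1*194 = -194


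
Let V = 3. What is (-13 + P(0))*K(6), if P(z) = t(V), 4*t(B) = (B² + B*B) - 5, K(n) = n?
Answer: -117/2 ≈ -58.500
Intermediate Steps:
t(B) = -5/4 + B²/2 (t(B) = ((B² + B*B) - 5)/4 = ((B² + B²) - 5)/4 = (2*B² - 5)/4 = (-5 + 2*B²)/4 = -5/4 + B²/2)
P(z) = 13/4 (P(z) = -5/4 + (½)*3² = -5/4 + (½)*9 = -5/4 + 9/2 = 13/4)
(-13 + P(0))*K(6) = (-13 + 13/4)*6 = -39/4*6 = -117/2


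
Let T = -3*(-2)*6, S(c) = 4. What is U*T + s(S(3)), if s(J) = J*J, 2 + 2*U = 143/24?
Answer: 349/4 ≈ 87.250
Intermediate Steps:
T = 36 (T = 6*6 = 36)
U = 95/48 (U = -1 + (143/24)/2 = -1 + (143*(1/24))/2 = -1 + (½)*(143/24) = -1 + 143/48 = 95/48 ≈ 1.9792)
s(J) = J²
U*T + s(S(3)) = (95/48)*36 + 4² = 285/4 + 16 = 349/4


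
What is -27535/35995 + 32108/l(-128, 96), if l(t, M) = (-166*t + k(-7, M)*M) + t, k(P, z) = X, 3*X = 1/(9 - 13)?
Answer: 28720427/37996322 ≈ 0.75587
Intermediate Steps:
X = -1/12 (X = 1/(3*(9 - 13)) = (1/3)/(-4) = (1/3)*(-1/4) = -1/12 ≈ -0.083333)
k(P, z) = -1/12
l(t, M) = -165*t - M/12 (l(t, M) = (-166*t - M/12) + t = -165*t - M/12)
-27535/35995 + 32108/l(-128, 96) = -27535/35995 + 32108/(-165*(-128) - 1/12*96) = -27535*1/35995 + 32108/(21120 - 8) = -5507/7199 + 32108/21112 = -5507/7199 + 32108*(1/21112) = -5507/7199 + 8027/5278 = 28720427/37996322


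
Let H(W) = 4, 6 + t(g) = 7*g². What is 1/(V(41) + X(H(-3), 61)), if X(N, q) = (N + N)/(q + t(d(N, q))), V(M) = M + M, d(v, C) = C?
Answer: 13051/1070186 ≈ 0.012195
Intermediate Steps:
V(M) = 2*M
t(g) = -6 + 7*g²
X(N, q) = 2*N/(-6 + q + 7*q²) (X(N, q) = (N + N)/(q + (-6 + 7*q²)) = (2*N)/(-6 + q + 7*q²) = 2*N/(-6 + q + 7*q²))
1/(V(41) + X(H(-3), 61)) = 1/(2*41 + 2*4/(-6 + 61 + 7*61²)) = 1/(82 + 2*4/(-6 + 61 + 7*3721)) = 1/(82 + 2*4/(-6 + 61 + 26047)) = 1/(82 + 2*4/26102) = 1/(82 + 2*4*(1/26102)) = 1/(82 + 4/13051) = 1/(1070186/13051) = 13051/1070186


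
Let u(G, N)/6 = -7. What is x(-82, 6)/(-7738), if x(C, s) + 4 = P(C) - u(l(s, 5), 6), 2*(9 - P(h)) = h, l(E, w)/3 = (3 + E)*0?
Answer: -44/3869 ≈ -0.011372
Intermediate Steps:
l(E, w) = 0 (l(E, w) = 3*((3 + E)*0) = 3*0 = 0)
u(G, N) = -42 (u(G, N) = 6*(-7) = -42)
P(h) = 9 - h/2
x(C, s) = 47 - C/2 (x(C, s) = -4 + ((9 - C/2) - 1*(-42)) = -4 + ((9 - C/2) + 42) = -4 + (51 - C/2) = 47 - C/2)
x(-82, 6)/(-7738) = (47 - ½*(-82))/(-7738) = (47 + 41)*(-1/7738) = 88*(-1/7738) = -44/3869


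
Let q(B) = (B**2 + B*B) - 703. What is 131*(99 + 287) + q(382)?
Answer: 341711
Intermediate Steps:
q(B) = -703 + 2*B**2 (q(B) = (B**2 + B**2) - 703 = 2*B**2 - 703 = -703 + 2*B**2)
131*(99 + 287) + q(382) = 131*(99 + 287) + (-703 + 2*382**2) = 131*386 + (-703 + 2*145924) = 50566 + (-703 + 291848) = 50566 + 291145 = 341711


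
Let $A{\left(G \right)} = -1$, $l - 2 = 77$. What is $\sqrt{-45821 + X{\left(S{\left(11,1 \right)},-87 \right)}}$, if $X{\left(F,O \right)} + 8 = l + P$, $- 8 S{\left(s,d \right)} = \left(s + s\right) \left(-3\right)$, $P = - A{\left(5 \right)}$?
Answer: $i \sqrt{45749} \approx 213.89 i$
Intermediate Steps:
$l = 79$ ($l = 2 + 77 = 79$)
$P = 1$ ($P = \left(-1\right) \left(-1\right) = 1$)
$S{\left(s,d \right)} = \frac{3 s}{4}$ ($S{\left(s,d \right)} = - \frac{\left(s + s\right) \left(-3\right)}{8} = - \frac{2 s \left(-3\right)}{8} = - \frac{\left(-6\right) s}{8} = \frac{3 s}{4}$)
$X{\left(F,O \right)} = 72$ ($X{\left(F,O \right)} = -8 + \left(79 + 1\right) = -8 + 80 = 72$)
$\sqrt{-45821 + X{\left(S{\left(11,1 \right)},-87 \right)}} = \sqrt{-45821 + 72} = \sqrt{-45749} = i \sqrt{45749}$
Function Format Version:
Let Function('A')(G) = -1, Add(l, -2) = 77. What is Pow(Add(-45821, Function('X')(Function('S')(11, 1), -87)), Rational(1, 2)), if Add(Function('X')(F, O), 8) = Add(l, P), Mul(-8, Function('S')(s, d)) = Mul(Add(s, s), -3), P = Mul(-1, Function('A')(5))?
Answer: Mul(I, Pow(45749, Rational(1, 2))) ≈ Mul(213.89, I)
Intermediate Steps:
l = 79 (l = Add(2, 77) = 79)
P = 1 (P = Mul(-1, -1) = 1)
Function('S')(s, d) = Mul(Rational(3, 4), s) (Function('S')(s, d) = Mul(Rational(-1, 8), Mul(Add(s, s), -3)) = Mul(Rational(-1, 8), Mul(Mul(2, s), -3)) = Mul(Rational(-1, 8), Mul(-6, s)) = Mul(Rational(3, 4), s))
Function('X')(F, O) = 72 (Function('X')(F, O) = Add(-8, Add(79, 1)) = Add(-8, 80) = 72)
Pow(Add(-45821, Function('X')(Function('S')(11, 1), -87)), Rational(1, 2)) = Pow(Add(-45821, 72), Rational(1, 2)) = Pow(-45749, Rational(1, 2)) = Mul(I, Pow(45749, Rational(1, 2)))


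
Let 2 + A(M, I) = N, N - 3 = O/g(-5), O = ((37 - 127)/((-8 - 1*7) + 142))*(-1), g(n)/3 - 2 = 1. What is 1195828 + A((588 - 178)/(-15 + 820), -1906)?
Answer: 151870293/127 ≈ 1.1958e+6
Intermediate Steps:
g(n) = 9 (g(n) = 6 + 3*1 = 6 + 3 = 9)
O = 90/127 (O = -90/((-8 - 7) + 142)*(-1) = -90/(-15 + 142)*(-1) = -90/127*(-1) = 90/127 ≈ 0.70866)
N = 391/127 (N = 3 + (90/127)/9 = 3 + (90/127)*(1/9) = 3 + 10/127 = 391/127 ≈ 3.0787)
A(M, I) = 137/127 (A(M, I) = -2 + 391/127 = 137/127)
1195828 + A((588 - 178)/(-15 + 820), -1906) = 1195828 + 137/127 = 151870293/127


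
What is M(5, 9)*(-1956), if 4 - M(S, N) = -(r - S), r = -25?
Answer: 50856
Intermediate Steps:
M(S, N) = -21 - S (M(S, N) = 4 - (-1)*(-25 - S) = 4 - (25 + S) = 4 + (-25 - S) = -21 - S)
M(5, 9)*(-1956) = (-21 - 1*5)*(-1956) = (-21 - 5)*(-1956) = -26*(-1956) = 50856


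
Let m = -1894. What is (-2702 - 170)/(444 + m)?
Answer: 1436/725 ≈ 1.9807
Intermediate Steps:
(-2702 - 170)/(444 + m) = (-2702 - 170)/(444 - 1894) = -2872/(-1450) = -2872*(-1/1450) = 1436/725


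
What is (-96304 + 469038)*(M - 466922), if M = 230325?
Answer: -88187746198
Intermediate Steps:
(-96304 + 469038)*(M - 466922) = (-96304 + 469038)*(230325 - 466922) = 372734*(-236597) = -88187746198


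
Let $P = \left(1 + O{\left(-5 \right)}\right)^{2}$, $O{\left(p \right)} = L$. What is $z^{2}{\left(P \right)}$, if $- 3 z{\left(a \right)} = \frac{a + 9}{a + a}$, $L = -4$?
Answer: $\frac{1}{9} \approx 0.11111$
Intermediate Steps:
$O{\left(p \right)} = -4$
$P = 9$ ($P = \left(1 - 4\right)^{2} = \left(-3\right)^{2} = 9$)
$z{\left(a \right)} = - \frac{9 + a}{6 a}$ ($z{\left(a \right)} = - \frac{\left(a + 9\right) \frac{1}{a + a}}{3} = - \frac{\left(9 + a\right) \frac{1}{2 a}}{3} = - \frac{\frac{1}{2} \frac{1}{a} \left(9 + a\right)}{3} = - \frac{9 + a}{6 a}$)
$z^{2}{\left(P \right)} = \left(\frac{-9 - 9}{6 \cdot 9}\right)^{2} = \left(\frac{1}{6} \cdot \frac{1}{9} \left(-9 - 9\right)\right)^{2} = \left(\frac{1}{6} \cdot \frac{1}{9} \left(-18\right)\right)^{2} = \left(- \frac{1}{3}\right)^{2} = \frac{1}{9}$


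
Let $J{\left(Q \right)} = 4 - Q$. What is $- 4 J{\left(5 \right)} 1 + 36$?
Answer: $40$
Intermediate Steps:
$- 4 J{\left(5 \right)} 1 + 36 = - 4 \left(4 - 5\right) 1 + 36 = \left(-4\right) \left(-1\right) 1 + 36 = 4 \cdot 1 + 36 = 4 + 36 = 40$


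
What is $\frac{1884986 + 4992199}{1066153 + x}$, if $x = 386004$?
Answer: $\frac{982455}{207451} \approx 4.7358$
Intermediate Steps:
$\frac{1884986 + 4992199}{1066153 + x} = \frac{1884986 + 4992199}{1066153 + 386004} = \frac{6877185}{1452157} = 6877185 \cdot \frac{1}{1452157} = \frac{982455}{207451}$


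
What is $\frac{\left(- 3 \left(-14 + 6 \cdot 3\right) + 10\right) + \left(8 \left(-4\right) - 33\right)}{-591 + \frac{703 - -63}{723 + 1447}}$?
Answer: $\frac{72695}{640852} \approx 0.11343$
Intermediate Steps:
$\frac{\left(- 3 \left(-14 + 6 \cdot 3\right) + 10\right) + \left(8 \left(-4\right) - 33\right)}{-591 + \frac{703 - -63}{723 + 1447}} = \frac{\left(- 3 \left(-14 + 18\right) + 10\right) - 65}{-591 + \frac{703 + \left(68 - 5\right)}{2170}} = \frac{\left(\left(-3\right) 4 + 10\right) - 65}{-591 + \left(703 + 63\right) \frac{1}{2170}} = \frac{\left(-12 + 10\right) - 65}{-591 + 766 \cdot \frac{1}{2170}} = \frac{-2 - 65}{-591 + \frac{383}{1085}} = - \frac{67}{- \frac{640852}{1085}} = \left(-67\right) \left(- \frac{1085}{640852}\right) = \frac{72695}{640852}$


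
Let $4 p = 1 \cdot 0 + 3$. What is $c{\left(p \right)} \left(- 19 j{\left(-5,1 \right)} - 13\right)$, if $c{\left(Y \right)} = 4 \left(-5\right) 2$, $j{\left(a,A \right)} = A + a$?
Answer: $-2520$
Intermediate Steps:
$p = \frac{3}{4}$ ($p = \frac{1 \cdot 0 + 3}{4} = \frac{0 + 3}{4} = \frac{1}{4} \cdot 3 = \frac{3}{4} \approx 0.75$)
$c{\left(Y \right)} = -40$ ($c{\left(Y \right)} = \left(-20\right) 2 = -40$)
$c{\left(p \right)} \left(- 19 j{\left(-5,1 \right)} - 13\right) = - 40 \left(- 19 \left(1 - 5\right) - 13\right) = - 40 \left(\left(-19\right) \left(-4\right) - 13\right) = - 40 \left(76 - 13\right) = \left(-40\right) 63 = -2520$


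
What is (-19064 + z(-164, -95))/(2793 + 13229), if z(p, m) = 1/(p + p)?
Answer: -6252993/5255216 ≈ -1.1899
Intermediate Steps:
z(p, m) = 1/(2*p)
(-19064 + z(-164, -95))/(2793 + 13229) = (-19064 + (½)/(-164))/(2793 + 13229) = (-19064 + (½)*(-1/164))/16022 = (-19064 - 1/328)*(1/16022) = -6252993/328*1/16022 = -6252993/5255216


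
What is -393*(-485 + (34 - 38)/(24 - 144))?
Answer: 1905919/10 ≈ 1.9059e+5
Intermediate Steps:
-393*(-485 + (34 - 38)/(24 - 144)) = -393*(-485 - 4/(-120)) = -393*(-485 - 4*(-1/120)) = -393*(-485 + 1/30) = -393*(-14549/30) = 1905919/10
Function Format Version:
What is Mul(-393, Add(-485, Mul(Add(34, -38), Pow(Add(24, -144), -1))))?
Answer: Rational(1905919, 10) ≈ 1.9059e+5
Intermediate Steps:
Mul(-393, Add(-485, Mul(Add(34, -38), Pow(Add(24, -144), -1)))) = Mul(-393, Add(-485, Mul(-4, Pow(-120, -1)))) = Mul(-393, Add(-485, Mul(-4, Rational(-1, 120)))) = Mul(-393, Add(-485, Rational(1, 30))) = Mul(-393, Rational(-14549, 30)) = Rational(1905919, 10)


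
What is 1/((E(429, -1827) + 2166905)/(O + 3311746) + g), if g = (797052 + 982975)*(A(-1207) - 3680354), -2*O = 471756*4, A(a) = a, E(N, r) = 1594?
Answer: -2368234/15519695728769749899 ≈ -1.5260e-13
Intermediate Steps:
O = -943512 (O = -235878*4 = -1/2*1887024 = -943512)
g = -6553277982147 (g = (797052 + 982975)*(-1207 - 3680354) = 1780027*(-3681561) = -6553277982147)
1/((E(429, -1827) + 2166905)/(O + 3311746) + g) = 1/((1594 + 2166905)/(-943512 + 3311746) - 6553277982147) = 1/(2168499/2368234 - 6553277982147) = 1/(-15519695728769749899/2368234) = -2368234/15519695728769749899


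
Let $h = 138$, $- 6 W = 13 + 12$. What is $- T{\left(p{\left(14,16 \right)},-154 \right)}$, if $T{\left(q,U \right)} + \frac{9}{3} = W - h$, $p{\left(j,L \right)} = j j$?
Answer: $\frac{871}{6} \approx 145.17$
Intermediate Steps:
$W = - \frac{25}{6}$ ($W = - \frac{13 + 12}{6} = \left(- \frac{1}{6}\right) 25 = - \frac{25}{6} \approx -4.1667$)
$p{\left(j,L \right)} = j^{2}$
$T{\left(q,U \right)} = - \frac{871}{6}$ ($T{\left(q,U \right)} = -3 - \frac{853}{6} = - \frac{871}{6}$)
$- T{\left(p{\left(14,16 \right)},-154 \right)} = \left(-1\right) \left(- \frac{871}{6}\right) = \frac{871}{6}$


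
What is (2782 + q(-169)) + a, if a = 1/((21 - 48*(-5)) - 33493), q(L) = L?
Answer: 86835215/33232 ≈ 2613.0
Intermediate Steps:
a = -1/33232 (a = 1/((21 + 240) - 33493) = 1/(261 - 33493) = 1/(-33232) = -1/33232 ≈ -3.0091e-5)
(2782 + q(-169)) + a = (2782 - 169) - 1/33232 = 2613 - 1/33232 = 86835215/33232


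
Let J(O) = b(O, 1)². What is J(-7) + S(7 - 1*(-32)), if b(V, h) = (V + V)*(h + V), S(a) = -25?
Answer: 7031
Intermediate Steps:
b(V, h) = 2*V*(V + h) (b(V, h) = (2*V)*(V + h) = 2*V*(V + h))
J(O) = 4*O²*(1 + O)² (J(O) = (2*O*(O + 1))² = (2*O*(1 + O))² = 4*O²*(1 + O)²)
J(-7) + S(7 - 1*(-32)) = 4*(-7)²*(1 - 7)² - 25 = 4*49*(-6)² - 25 = 4*49*36 - 25 = 7056 - 25 = 7031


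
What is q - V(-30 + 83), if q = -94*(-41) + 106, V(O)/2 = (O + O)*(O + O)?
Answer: -18512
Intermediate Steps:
V(O) = 8*O² (V(O) = 2*((O + O)*(O + O)) = 2*((2*O)*(2*O)) = 2*(4*O²) = 8*O²)
q = 3960 (q = 3854 + 106 = 3960)
q - V(-30 + 83) = 3960 - 8*(-30 + 83)² = 3960 - 8*53² = 3960 - 8*2809 = 3960 - 1*22472 = 3960 - 22472 = -18512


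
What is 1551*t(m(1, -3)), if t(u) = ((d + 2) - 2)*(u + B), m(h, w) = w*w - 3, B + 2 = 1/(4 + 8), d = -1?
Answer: -25333/4 ≈ -6333.3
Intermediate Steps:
B = -23/12 (B = -2 + 1/(4 + 8) = -2 + 1/12 = -23/12 ≈ -1.9167)
m(h, w) = -3 + w**2 (m(h, w) = w**2 - 3 = -3 + w**2)
t(u) = 23/12 - u (t(u) = ((-1 + 2) - 2)*(u - 23/12) = (1 - 2)*(-23/12 + u) = -(-23/12 + u) = 23/12 - u)
1551*t(m(1, -3)) = 1551*(23/12 - (-3 + (-3)**2)) = 1551*(23/12 - (-3 + 9)) = 1551*(23/12 - 1*6) = 1551*(23/12 - 6) = 1551*(-49/12) = -25333/4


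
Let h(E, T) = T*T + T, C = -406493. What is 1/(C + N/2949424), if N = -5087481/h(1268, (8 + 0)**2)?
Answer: -12269603840/4987508078820601 ≈ -2.4601e-6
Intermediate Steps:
h(E, T) = T + T**2 (h(E, T) = T**2 + T = T + T**2)
N = -5087481/4160 (N = -5087481*1/((1 + (8 + 0)**2)*(8 + 0)**2) = -5087481*1/(64*(1 + 8**2)) = -5087481*1/(64*(1 + 64)) = -5087481/(64*65) = -5087481/4160 ≈ -1223.0)
1/(C + N/2949424) = 1/(-406493 - 5087481/4160/2949424) = 1/(-406493 - 5087481/4160*1/2949424) = 1/(-406493 - 5087481/12269603840) = 1/(-4987508078820601/12269603840) = -12269603840/4987508078820601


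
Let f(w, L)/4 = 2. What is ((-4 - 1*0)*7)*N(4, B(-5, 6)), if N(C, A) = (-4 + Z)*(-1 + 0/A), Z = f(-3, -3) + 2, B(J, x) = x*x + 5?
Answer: 168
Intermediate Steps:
f(w, L) = 8 (f(w, L) = 4*2 = 8)
B(J, x) = 5 + x² (B(J, x) = x² + 5 = 5 + x²)
Z = 10 (Z = 8 + 2 = 10)
N(C, A) = -6 (N(C, A) = (-4 + 10)*(-1 + 0/A) = 6*(-1 + 0) = 6*(-1) = -6)
((-4 - 1*0)*7)*N(4, B(-5, 6)) = ((-4 - 1*0)*7)*(-6) = ((-4 + 0)*7)*(-6) = -4*7*(-6) = -28*(-6) = 168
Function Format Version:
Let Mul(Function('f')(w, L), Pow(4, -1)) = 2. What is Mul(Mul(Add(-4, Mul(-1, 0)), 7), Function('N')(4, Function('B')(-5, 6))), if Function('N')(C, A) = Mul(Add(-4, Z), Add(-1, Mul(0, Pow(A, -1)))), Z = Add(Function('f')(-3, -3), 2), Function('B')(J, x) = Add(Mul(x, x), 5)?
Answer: 168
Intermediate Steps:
Function('f')(w, L) = 8 (Function('f')(w, L) = Mul(4, 2) = 8)
Function('B')(J, x) = Add(5, Pow(x, 2)) (Function('B')(J, x) = Add(Pow(x, 2), 5) = Add(5, Pow(x, 2)))
Z = 10 (Z = Add(8, 2) = 10)
Function('N')(C, A) = -6 (Function('N')(C, A) = Mul(Add(-4, 10), Add(-1, Mul(0, Pow(A, -1)))) = Mul(6, Add(-1, 0)) = Mul(6, -1) = -6)
Mul(Mul(Add(-4, Mul(-1, 0)), 7), Function('N')(4, Function('B')(-5, 6))) = Mul(Mul(Add(-4, Mul(-1, 0)), 7), -6) = Mul(Mul(Add(-4, 0), 7), -6) = Mul(Mul(-4, 7), -6) = Mul(-28, -6) = 168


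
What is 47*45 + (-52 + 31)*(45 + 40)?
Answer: 330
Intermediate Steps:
47*45 + (-52 + 31)*(45 + 40) = 2115 - 21*85 = 2115 - 1785 = 330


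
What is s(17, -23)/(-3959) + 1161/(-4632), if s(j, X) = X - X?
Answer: -387/1544 ≈ -0.25065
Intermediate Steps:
s(j, X) = 0
s(17, -23)/(-3959) + 1161/(-4632) = 0/(-3959) + 1161/(-4632) = 0*(-1/3959) + 1161*(-1/4632) = 0 - 387/1544 = -387/1544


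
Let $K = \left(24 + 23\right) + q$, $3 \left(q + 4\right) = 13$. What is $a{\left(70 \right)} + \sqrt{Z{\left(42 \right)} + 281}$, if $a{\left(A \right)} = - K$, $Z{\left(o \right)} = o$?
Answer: $- \frac{142}{3} + \sqrt{323} \approx -29.361$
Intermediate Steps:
$q = \frac{1}{3}$ ($q = -4 + \frac{1}{3} \cdot 13 = -4 + \frac{13}{3} = \frac{1}{3} \approx 0.33333$)
$K = \frac{142}{3}$ ($K = \left(24 + 23\right) + \frac{1}{3} = 47 + \frac{1}{3} = \frac{142}{3} \approx 47.333$)
$a{\left(A \right)} = - \frac{142}{3}$ ($a{\left(A \right)} = \left(-1\right) \frac{142}{3} = - \frac{142}{3}$)
$a{\left(70 \right)} + \sqrt{Z{\left(42 \right)} + 281} = - \frac{142}{3} + \sqrt{42 + 281} = - \frac{142}{3} + \sqrt{323}$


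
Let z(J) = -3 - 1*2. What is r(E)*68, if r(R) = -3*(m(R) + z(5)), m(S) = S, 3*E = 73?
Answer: -3944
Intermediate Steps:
E = 73/3 (E = (⅓)*73 = 73/3 ≈ 24.333)
z(J) = -5 (z(J) = -3 - 2 = -5)
r(R) = 15 - 3*R (r(R) = -3*(R - 5) = -3*(-5 + R) = 15 - 3*R)
r(E)*68 = (15 - 3*73/3)*68 = (15 - 73)*68 = -58*68 = -3944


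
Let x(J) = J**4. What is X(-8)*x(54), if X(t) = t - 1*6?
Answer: -119042784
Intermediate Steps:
X(t) = -6 + t (X(t) = t - 6 = -6 + t)
X(-8)*x(54) = (-6 - 8)*54**4 = -14*8503056 = -119042784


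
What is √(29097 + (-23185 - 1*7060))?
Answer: 2*I*√287 ≈ 33.882*I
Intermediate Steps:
√(29097 + (-23185 - 1*7060)) = √(29097 + (-23185 - 7060)) = √(29097 - 30245) = √(-1148) = 2*I*√287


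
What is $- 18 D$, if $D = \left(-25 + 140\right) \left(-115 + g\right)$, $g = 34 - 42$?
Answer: $254610$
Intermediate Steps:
$g = -8$ ($g = 34 - 42 = -8$)
$D = -14145$ ($D = \left(-25 + 140\right) \left(-115 - 8\right) = 115 \left(-123\right) = -14145$)
$- 18 D = \left(-18\right) \left(-14145\right) = 254610$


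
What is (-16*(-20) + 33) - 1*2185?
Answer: -1832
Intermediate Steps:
(-16*(-20) + 33) - 1*2185 = (320 + 33) - 2185 = 353 - 2185 = -1832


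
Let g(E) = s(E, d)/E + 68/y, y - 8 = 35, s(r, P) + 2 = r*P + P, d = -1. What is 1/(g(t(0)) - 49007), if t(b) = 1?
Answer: -43/2107405 ≈ -2.0404e-5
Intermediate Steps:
s(r, P) = -2 + P + P*r (s(r, P) = -2 + (r*P + P) = -2 + (P*r + P) = -2 + (P + P*r) = -2 + P + P*r)
y = 43 (y = 8 + 35 = 43)
g(E) = 68/43 + (-3 - E)/E (g(E) = (-2 - 1 - E)/E + 68/43 = (-3 - E)/E + 68*(1/43) = (-3 - E)/E + 68/43 = 68/43 + (-3 - E)/E)
1/(g(t(0)) - 49007) = 1/((25/43 - 3/1) - 49007) = 1/((25/43 - 3*1) - 49007) = 1/((25/43 - 3) - 49007) = 1/(-104/43 - 49007) = 1/(-2107405/43) = -43/2107405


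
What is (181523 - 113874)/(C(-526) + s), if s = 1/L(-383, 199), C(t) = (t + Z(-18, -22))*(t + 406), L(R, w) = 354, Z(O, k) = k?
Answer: 23947746/23279041 ≈ 1.0287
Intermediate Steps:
C(t) = (-22 + t)*(406 + t) (C(t) = (t - 22)*(t + 406) = (-22 + t)*(406 + t))
s = 1/354 ≈ 0.0028249
(181523 - 113874)/(C(-526) + s) = (181523 - 113874)/((-8932 + (-526)**2 + 384*(-526)) + 1/354) = 67649/((-8932 + 276676 - 201984) + 1/354) = 67649/(65760 + 1/354) = 67649/(23279041/354) = 67649*(354/23279041) = 23947746/23279041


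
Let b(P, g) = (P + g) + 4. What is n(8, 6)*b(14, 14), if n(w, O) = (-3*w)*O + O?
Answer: -4416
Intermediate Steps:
b(P, g) = 4 + P + g
n(w, O) = O - 3*O*w (n(w, O) = -3*O*w + O = O - 3*O*w)
n(8, 6)*b(14, 14) = (6*(1 - 3*8))*(4 + 14 + 14) = (6*(1 - 24))*32 = (6*(-23))*32 = -138*32 = -4416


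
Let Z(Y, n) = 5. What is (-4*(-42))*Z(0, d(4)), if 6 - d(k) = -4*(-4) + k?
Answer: 840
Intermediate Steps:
d(k) = -10 - k (d(k) = 6 - (-4*(-4) + k) = 6 - (16 + k) = 6 + (-16 - k) = -10 - k)
(-4*(-42))*Z(0, d(4)) = -4*(-42)*5 = 168*5 = 840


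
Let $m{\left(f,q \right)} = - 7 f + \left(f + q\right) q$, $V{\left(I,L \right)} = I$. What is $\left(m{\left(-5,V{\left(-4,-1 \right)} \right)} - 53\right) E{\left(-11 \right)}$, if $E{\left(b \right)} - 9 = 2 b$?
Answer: $-234$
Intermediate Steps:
$E{\left(b \right)} = 9 + 2 b$
$m{\left(f,q \right)} = - 7 f + q \left(f + q\right)$
$\left(m{\left(-5,V{\left(-4,-1 \right)} \right)} - 53\right) E{\left(-11 \right)} = \left(\left(\left(-4\right)^{2} - -35 - -20\right) - 53\right) \left(9 + 2 \left(-11\right)\right) = \left(\left(16 + 35 + 20\right) - 53\right) \left(9 - 22\right) = \left(71 - 53\right) \left(-13\right) = 18 \left(-13\right) = -234$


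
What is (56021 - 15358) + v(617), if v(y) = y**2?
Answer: 421352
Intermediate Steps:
(56021 - 15358) + v(617) = (56021 - 15358) + 617**2 = 40663 + 380689 = 421352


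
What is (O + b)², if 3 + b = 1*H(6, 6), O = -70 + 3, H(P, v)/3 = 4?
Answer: 3364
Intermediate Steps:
H(P, v) = 12 (H(P, v) = 3*4 = 12)
O = -67
b = 9 (b = -3 + 1*12 = -3 + 12 = 9)
(O + b)² = (-67 + 9)² = (-58)² = 3364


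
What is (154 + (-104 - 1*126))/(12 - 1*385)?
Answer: 76/373 ≈ 0.20375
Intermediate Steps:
(154 + (-104 - 1*126))/(12 - 1*385) = (154 + (-104 - 126))/(12 - 385) = (154 - 230)/(-373) = -76*(-1/373) = 76/373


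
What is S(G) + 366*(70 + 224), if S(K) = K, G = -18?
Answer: 107586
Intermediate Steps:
S(G) + 366*(70 + 224) = -18 + 366*(70 + 224) = -18 + 366*294 = -18 + 107604 = 107586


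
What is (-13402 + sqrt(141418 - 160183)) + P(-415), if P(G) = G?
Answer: -13817 + 3*I*sqrt(2085) ≈ -13817.0 + 136.99*I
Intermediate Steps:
(-13402 + sqrt(141418 - 160183)) + P(-415) = (-13402 + sqrt(141418 - 160183)) - 415 = (-13402 + sqrt(-18765)) - 415 = (-13402 + 3*I*sqrt(2085)) - 415 = -13817 + 3*I*sqrt(2085)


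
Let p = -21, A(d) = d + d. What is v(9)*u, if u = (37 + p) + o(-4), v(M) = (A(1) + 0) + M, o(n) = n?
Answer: 132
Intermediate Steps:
A(d) = 2*d
v(M) = 2 + M (v(M) = (2*1 + 0) + M = (2 + 0) + M = 2 + M)
u = 12 (u = (37 - 21) - 4 = 16 - 4 = 12)
v(9)*u = (2 + 9)*12 = 11*12 = 132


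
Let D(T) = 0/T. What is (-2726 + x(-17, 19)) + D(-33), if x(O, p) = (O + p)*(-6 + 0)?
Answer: -2738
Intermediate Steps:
D(T) = 0
x(O, p) = -6*O - 6*p (x(O, p) = (O + p)*(-6) = -6*O - 6*p)
(-2726 + x(-17, 19)) + D(-33) = (-2726 + (-6*(-17) - 6*19)) + 0 = (-2726 + (102 - 114)) + 0 = (-2726 - 12) + 0 = -2738 + 0 = -2738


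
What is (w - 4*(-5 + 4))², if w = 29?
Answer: 1089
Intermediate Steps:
(w - 4*(-5 + 4))² = (29 - 4*(-5 + 4))² = (29 - 4*(-1))² = (29 + 4)² = 33² = 1089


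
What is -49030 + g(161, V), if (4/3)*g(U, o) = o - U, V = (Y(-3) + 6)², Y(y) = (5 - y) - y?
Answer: -48934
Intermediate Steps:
Y(y) = 5 - 2*y
V = 289 (V = ((5 - 2*(-3)) + 6)² = ((5 + 6) + 6)² = (11 + 6)² = 17² = 289)
g(U, o) = -3*U/4 + 3*o/4 (g(U, o) = 3*(o - U)/4 = -3*U/4 + 3*o/4)
-49030 + g(161, V) = -49030 + (-¾*161 + (¾)*289) = -49030 + (-483/4 + 867/4) = -49030 + 96 = -48934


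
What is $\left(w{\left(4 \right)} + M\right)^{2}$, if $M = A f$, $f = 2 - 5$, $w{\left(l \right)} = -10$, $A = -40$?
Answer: $12100$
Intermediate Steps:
$f = -3$ ($f = 2 - 5 = -3$)
$M = 120$ ($M = \left(-40\right) \left(-3\right) = 120$)
$\left(w{\left(4 \right)} + M\right)^{2} = \left(-10 + 120\right)^{2} = 110^{2} = 12100$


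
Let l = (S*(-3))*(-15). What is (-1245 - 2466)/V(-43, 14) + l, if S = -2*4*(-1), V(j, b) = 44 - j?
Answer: 9203/29 ≈ 317.34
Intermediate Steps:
S = 8 (S = -8*(-1) = 8)
l = 360 (l = (8*(-3))*(-15) = -24*(-15) = 360)
(-1245 - 2466)/V(-43, 14) + l = (-1245 - 2466)/(44 - 1*(-43)) + 360 = -3711/(44 + 43) + 360 = -3711/87 + 360 = -3711*1/87 + 360 = -1237/29 + 360 = 9203/29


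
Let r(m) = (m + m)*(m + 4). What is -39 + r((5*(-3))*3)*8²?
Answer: 236121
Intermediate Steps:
r(m) = 2*m*(4 + m) (r(m) = (2*m)*(4 + m) = 2*m*(4 + m))
-39 + r((5*(-3))*3)*8² = -39 + (2*((5*(-3))*3)*(4 + (5*(-3))*3))*8² = -39 + (2*(-15*3)*(4 - 15*3))*64 = -39 + (2*(-45)*(4 - 45))*64 = -39 + (2*(-45)*(-41))*64 = -39 + 3690*64 = -39 + 236160 = 236121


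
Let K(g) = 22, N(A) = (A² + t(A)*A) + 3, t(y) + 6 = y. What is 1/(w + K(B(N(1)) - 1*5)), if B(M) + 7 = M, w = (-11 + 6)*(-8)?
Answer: 1/62 ≈ 0.016129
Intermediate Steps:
t(y) = -6 + y
w = 40 (w = -5*(-8) = 40)
N(A) = 3 + A² + A*(-6 + A) (N(A) = (A² + (-6 + A)*A) + 3 = (A² + A*(-6 + A)) + 3 = 3 + A² + A*(-6 + A))
B(M) = -7 + M
1/(w + K(B(N(1)) - 1*5)) = 1/(40 + 22) = 1/62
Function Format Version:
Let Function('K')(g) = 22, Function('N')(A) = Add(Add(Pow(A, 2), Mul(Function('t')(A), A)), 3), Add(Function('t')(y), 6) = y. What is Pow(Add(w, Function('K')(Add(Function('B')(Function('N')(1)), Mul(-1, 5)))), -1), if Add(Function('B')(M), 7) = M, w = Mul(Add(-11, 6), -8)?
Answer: Rational(1, 62) ≈ 0.016129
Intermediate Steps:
Function('t')(y) = Add(-6, y)
w = 40 (w = Mul(-5, -8) = 40)
Function('N')(A) = Add(3, Pow(A, 2), Mul(A, Add(-6, A))) (Function('N')(A) = Add(Add(Pow(A, 2), Mul(Add(-6, A), A)), 3) = Add(Add(Pow(A, 2), Mul(A, Add(-6, A))), 3) = Add(3, Pow(A, 2), Mul(A, Add(-6, A))))
Function('B')(M) = Add(-7, M)
Pow(Add(w, Function('K')(Add(Function('B')(Function('N')(1)), Mul(-1, 5)))), -1) = Pow(Add(40, 22), -1) = Pow(62, -1) = Rational(1, 62)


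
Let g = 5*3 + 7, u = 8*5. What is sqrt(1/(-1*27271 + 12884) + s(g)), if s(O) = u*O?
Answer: sqrt(182147462333)/14387 ≈ 29.665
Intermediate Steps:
u = 40
g = 22 (g = 15 + 7 = 22)
s(O) = 40*O
sqrt(1/(-1*27271 + 12884) + s(g)) = sqrt(1/(-1*27271 + 12884) + 40*22) = sqrt(1/(-27271 + 12884) + 880) = sqrt(1/(-14387) + 880) = sqrt(-1/14387 + 880) = sqrt(12660559/14387) = sqrt(182147462333)/14387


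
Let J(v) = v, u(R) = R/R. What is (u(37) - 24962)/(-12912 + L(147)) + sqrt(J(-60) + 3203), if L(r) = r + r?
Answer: 24961/12618 + sqrt(3143) ≈ 58.041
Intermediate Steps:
u(R) = 1
L(r) = 2*r
(u(37) - 24962)/(-12912 + L(147)) + sqrt(J(-60) + 3203) = (1 - 24962)/(-12912 + 2*147) + sqrt(-60 + 3203) = -24961/(-12912 + 294) + sqrt(3143) = -24961/(-12618) + sqrt(3143) = -24961*(-1/12618) + sqrt(3143) = 24961/12618 + sqrt(3143)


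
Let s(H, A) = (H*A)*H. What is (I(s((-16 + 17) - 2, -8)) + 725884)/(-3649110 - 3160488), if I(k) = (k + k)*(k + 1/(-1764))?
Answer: -160085648/1501516359 ≈ -0.10662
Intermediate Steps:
s(H, A) = A*H² (s(H, A) = (A*H)*H = A*H²)
I(k) = 2*k*(-1/1764 + k) (I(k) = (2*k)*(k - 1/1764) = (2*k)*(-1/1764 + k) = 2*k*(-1/1764 + k))
(I(s((-16 + 17) - 2, -8)) + 725884)/(-3649110 - 3160488) = ((-8*((-16 + 17) - 2)²)*(-1 + 1764*(-8*((-16 + 17) - 2)²))/882 + 725884)/(-3649110 - 3160488) = ((-8*(1 - 2)²)*(-1 + 1764*(-8*(1 - 2)²))/882 + 725884)/(-6809598) = ((-8*(-1)²)*(-1 + 1764*(-8*(-1)²))/882 + 725884)*(-1/6809598) = ((-8*1)*(-1 + 1764*(-8*1))/882 + 725884)*(-1/6809598) = ((1/882)*(-8)*(-1 + 1764*(-8)) + 725884)*(-1/6809598) = ((1/882)*(-8)*(-1 - 14112) + 725884)*(-1/6809598) = ((1/882)*(-8)*(-14113) + 725884)*(-1/6809598) = (56452/441 + 725884)*(-1/6809598) = (320171296/441)*(-1/6809598) = -160085648/1501516359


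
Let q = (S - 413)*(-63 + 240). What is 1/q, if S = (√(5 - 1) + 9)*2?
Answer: -1/69207 ≈ -1.4449e-5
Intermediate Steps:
S = 22 (S = (√4 + 9)*2 = (2 + 9)*2 = 11*2 = 22)
q = -69207 (q = (22 - 413)*(-63 + 240) = -391*177 = -69207)
1/q = 1/(-69207) = -1/69207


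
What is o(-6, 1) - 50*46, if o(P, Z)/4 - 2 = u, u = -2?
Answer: -2300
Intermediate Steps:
o(P, Z) = 0 (o(P, Z) = 8 + 4*(-2) = 8 - 8 = 0)
o(-6, 1) - 50*46 = 0 - 50*46 = 0 - 2300 = -2300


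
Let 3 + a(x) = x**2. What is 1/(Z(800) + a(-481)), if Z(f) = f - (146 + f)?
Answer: 1/231212 ≈ 4.3250e-6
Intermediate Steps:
a(x) = -3 + x**2
Z(f) = -146 (Z(f) = f + (-146 - f) = -146)
1/(Z(800) + a(-481)) = 1/(-146 + (-3 + (-481)**2)) = 1/(-146 + (-3 + 231361)) = 1/(-146 + 231358) = 1/231212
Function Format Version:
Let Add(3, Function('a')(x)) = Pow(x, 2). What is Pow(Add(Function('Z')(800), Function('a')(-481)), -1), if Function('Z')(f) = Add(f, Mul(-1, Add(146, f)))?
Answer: Rational(1, 231212) ≈ 4.3250e-6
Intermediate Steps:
Function('a')(x) = Add(-3, Pow(x, 2))
Function('Z')(f) = -146 (Function('Z')(f) = Add(f, Add(-146, Mul(-1, f))) = -146)
Pow(Add(Function('Z')(800), Function('a')(-481)), -1) = Pow(Add(-146, Add(-3, Pow(-481, 2))), -1) = Pow(Add(-146, Add(-3, 231361)), -1) = Pow(Add(-146, 231358), -1) = Pow(231212, -1) = Rational(1, 231212)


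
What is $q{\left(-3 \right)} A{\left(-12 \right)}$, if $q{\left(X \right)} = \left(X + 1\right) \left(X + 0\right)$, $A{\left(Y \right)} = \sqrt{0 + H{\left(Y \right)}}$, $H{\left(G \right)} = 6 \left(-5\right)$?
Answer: $6 i \sqrt{30} \approx 32.863 i$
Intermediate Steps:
$H{\left(G \right)} = -30$
$A{\left(Y \right)} = i \sqrt{30}$ ($A{\left(Y \right)} = \sqrt{0 - 30} = \sqrt{-30} = i \sqrt{30}$)
$q{\left(X \right)} = X \left(1 + X\right)$ ($q{\left(X \right)} = \left(1 + X\right) X = X \left(1 + X\right)$)
$q{\left(-3 \right)} A{\left(-12 \right)} = - 3 \left(1 - 3\right) i \sqrt{30} = \left(-3\right) \left(-2\right) i \sqrt{30} = 6 i \sqrt{30}$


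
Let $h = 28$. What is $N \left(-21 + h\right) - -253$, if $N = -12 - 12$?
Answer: $85$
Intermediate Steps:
$N = -24$ ($N = -12 - 12 = -24$)
$N \left(-21 + h\right) - -253 = - 24 \left(-21 + 28\right) - -253 = \left(-24\right) 7 + 253 = -168 + 253 = 85$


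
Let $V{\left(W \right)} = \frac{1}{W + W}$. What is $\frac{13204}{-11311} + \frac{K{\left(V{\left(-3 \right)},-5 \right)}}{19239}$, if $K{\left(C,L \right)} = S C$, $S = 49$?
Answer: $- \frac{1524744775}{1305673974} \approx -1.1678$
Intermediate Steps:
$V{\left(W \right)} = \frac{1}{2 W}$
$K{\left(C,L \right)} = 49 C$
$\frac{13204}{-11311} + \frac{K{\left(V{\left(-3 \right)},-5 \right)}}{19239} = \frac{13204}{-11311} + \frac{49 \frac{1}{2 \left(-3\right)}}{19239} = 13204 \left(- \frac{1}{11311}\right) + 49 \cdot \frac{1}{2} \left(- \frac{1}{3}\right) \frac{1}{19239} = - \frac{13204}{11311} + 49 \left(- \frac{1}{6}\right) \frac{1}{19239} = - \frac{13204}{11311} - \frac{49}{115434} = - \frac{1524744775}{1305673974}$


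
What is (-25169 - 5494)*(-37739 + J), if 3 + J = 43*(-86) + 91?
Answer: 1267884387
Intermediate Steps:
J = -3610 (J = -3 + (43*(-86) + 91) = -3 + (-3698 + 91) = -3 - 3607 = -3610)
(-25169 - 5494)*(-37739 + J) = (-25169 - 5494)*(-37739 - 3610) = -30663*(-41349) = 1267884387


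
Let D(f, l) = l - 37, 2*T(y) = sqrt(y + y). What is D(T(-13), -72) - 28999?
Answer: -29108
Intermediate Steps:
T(y) = sqrt(2)*sqrt(y)/2 (T(y) = sqrt(y + y)/2 = sqrt(2*y)/2 = (sqrt(2)*sqrt(y))/2 = sqrt(2)*sqrt(y)/2)
D(f, l) = -37 + l
D(T(-13), -72) - 28999 = (-37 - 72) - 28999 = -109 - 28999 = -29108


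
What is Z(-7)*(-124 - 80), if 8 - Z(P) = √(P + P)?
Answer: -1632 + 204*I*√14 ≈ -1632.0 + 763.3*I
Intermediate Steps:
Z(P) = 8 - √2*√P (Z(P) = 8 - √(P + P) = 8 - √(2*P) = 8 - √2*√P)
Z(-7)*(-124 - 80) = (8 - √2*√(-7))*(-124 - 80) = (8 - √2*I*√7)*(-204) = (8 - I*√14)*(-204) = -1632 + 204*I*√14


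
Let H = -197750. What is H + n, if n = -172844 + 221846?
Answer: -148748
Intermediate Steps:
n = 49002
H + n = -197750 + 49002 = -148748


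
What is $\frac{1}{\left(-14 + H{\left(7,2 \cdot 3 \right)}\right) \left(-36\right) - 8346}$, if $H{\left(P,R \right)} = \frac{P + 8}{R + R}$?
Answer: $- \frac{1}{7887} \approx -0.00012679$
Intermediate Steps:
$H{\left(P,R \right)} = \frac{8 + P}{2 R}$
$\frac{1}{\left(-14 + H{\left(7,2 \cdot 3 \right)}\right) \left(-36\right) - 8346} = \frac{1}{\left(-14 + \frac{8 + 7}{2 \cdot 2 \cdot 3}\right) \left(-36\right) - 8346} = \frac{1}{\left(-14 + \frac{1}{2} \cdot \frac{1}{6} \cdot 15\right) \left(-36\right) - 8346} = \frac{1}{\left(-14 + \frac{5}{4}\right) \left(-36\right) - 8346} = \frac{1}{\left(- \frac{51}{4}\right) \left(-36\right) - 8346} = \frac{1}{459 - 8346} = \frac{1}{-7887} = - \frac{1}{7887}$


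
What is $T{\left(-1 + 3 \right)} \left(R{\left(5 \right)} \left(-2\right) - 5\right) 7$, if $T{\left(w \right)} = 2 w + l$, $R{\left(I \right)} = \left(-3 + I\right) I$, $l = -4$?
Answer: $0$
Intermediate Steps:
$R{\left(I \right)} = I \left(-3 + I\right)$
$T{\left(w \right)} = -4 + 2 w$ ($T{\left(w \right)} = 2 w - 4 = -4 + 2 w$)
$T{\left(-1 + 3 \right)} \left(R{\left(5 \right)} \left(-2\right) - 5\right) 7 = \left(-4 + 2 \left(-1 + 3\right)\right) \left(5 \left(-3 + 5\right) \left(-2\right) - 5\right) 7 = \left(-4 + 2 \cdot 2\right) \left(5 \cdot 2 \left(-2\right) - 5\right) 7 = \left(-4 + 4\right) \left(10 \left(-2\right) - 5\right) 7 = 0 \left(-20 - 5\right) 7 = 0 \left(-25\right) 7 = 0 \cdot 7 = 0$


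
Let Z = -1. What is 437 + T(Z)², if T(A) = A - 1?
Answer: 441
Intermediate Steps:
T(A) = -1 + A
437 + T(Z)² = 437 + (-1 - 1)² = 437 + (-2)² = 437 + 4 = 441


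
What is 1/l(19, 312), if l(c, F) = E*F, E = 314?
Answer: 1/97968 ≈ 1.0207e-5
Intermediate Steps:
l(c, F) = 314*F
1/l(19, 312) = 1/(314*312) = 1/97968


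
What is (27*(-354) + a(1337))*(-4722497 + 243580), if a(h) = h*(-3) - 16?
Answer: 60846087445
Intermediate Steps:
a(h) = -16 - 3*h (a(h) = -3*h - 16 = -16 - 3*h)
(27*(-354) + a(1337))*(-4722497 + 243580) = (27*(-354) + (-16 - 3*1337))*(-4722497 + 243580) = (-9558 + (-16 - 4011))*(-4478917) = (-9558 - 4027)*(-4478917) = -13585*(-4478917) = 60846087445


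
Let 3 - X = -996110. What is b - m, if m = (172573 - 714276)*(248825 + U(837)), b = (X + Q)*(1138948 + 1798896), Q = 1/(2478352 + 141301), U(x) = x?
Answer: 8020505808931496818/2619653 ≈ 3.0617e+12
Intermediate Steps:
X = 996113 (X = 3 - 1*(-996110) = 3 + 996110 = 996113)
Q = 1/2619653 ≈ 3.8173e-7
b = 7666216983641248760/2619653 (b = (996113 + 1/2619653)*(1138948 + 1798896) = (2609470408790/2619653)*2937844 = 7666216983641248760/2619653 ≈ 2.9264e+12)
m = -135242654386 (m = (172573 - 714276)*(248825 + 837) = -541703*249662 = -135242654386)
b - m = 7666216983641248760/2619653 - 1*(-135242654386) = 7666216983641248760/2619653 + 135242654386 = 8020505808931496818/2619653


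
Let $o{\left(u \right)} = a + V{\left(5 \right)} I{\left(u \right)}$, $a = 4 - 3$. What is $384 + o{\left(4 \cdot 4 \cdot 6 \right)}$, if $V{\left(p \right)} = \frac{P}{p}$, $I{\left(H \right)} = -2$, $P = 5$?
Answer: $383$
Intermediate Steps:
$V{\left(p \right)} = \frac{5}{p}$
$a = 1$ ($a = 4 - 3 = 1$)
$o{\left(u \right)} = -1$ ($o{\left(u \right)} = 1 + \frac{5}{5} \left(-2\right) = 1 + 5 \cdot \frac{1}{5} \left(-2\right) = 1 + 1 \left(-2\right) = 1 - 2 = -1$)
$384 + o{\left(4 \cdot 4 \cdot 6 \right)} = 384 - 1 = 383$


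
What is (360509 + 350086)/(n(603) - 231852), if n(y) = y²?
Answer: 236865/43919 ≈ 5.3932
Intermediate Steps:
(360509 + 350086)/(n(603) - 231852) = (360509 + 350086)/(603² - 231852) = 710595/(363609 - 231852) = 710595/131757 = 710595*(1/131757) = 236865/43919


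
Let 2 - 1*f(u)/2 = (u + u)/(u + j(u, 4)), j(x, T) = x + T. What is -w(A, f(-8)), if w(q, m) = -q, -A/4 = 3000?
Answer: -12000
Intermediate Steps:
j(x, T) = T + x
A = -12000 (A = -4*3000 = -12000)
f(u) = 4 - 4*u/(4 + 2*u) (f(u) = 4 - 2*(u + u)/(u + (4 + u)) = 4 - 2*2*u/(4 + 2*u) = 4 - 4*u/(4 + 2*u))
-w(A, f(-8)) = -(-1)*(-12000) = -1*12000 = -12000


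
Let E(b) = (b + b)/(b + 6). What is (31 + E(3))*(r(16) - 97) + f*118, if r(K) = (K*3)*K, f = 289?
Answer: 166051/3 ≈ 55350.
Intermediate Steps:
r(K) = 3*K² (r(K) = (3*K)*K = 3*K²)
E(b) = 2*b/(6 + b) (E(b) = (2*b)/(6 + b) = 2*b/(6 + b))
(31 + E(3))*(r(16) - 97) + f*118 = (31 + 2*3/(6 + 3))*(3*16² - 97) + 289*118 = (31 + 2*3/9)*(3*256 - 97) + 34102 = (31 + 2*3*(⅑))*(768 - 97) + 34102 = (31 + ⅔)*671 + 34102 = (95/3)*671 + 34102 = 63745/3 + 34102 = 166051/3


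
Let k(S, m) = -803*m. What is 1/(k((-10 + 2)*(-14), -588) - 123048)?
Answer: 1/349116 ≈ 2.8644e-6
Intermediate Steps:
1/(k((-10 + 2)*(-14), -588) - 123048) = 1/(-803*(-588) - 123048) = 1/(472164 - 123048) = 1/349116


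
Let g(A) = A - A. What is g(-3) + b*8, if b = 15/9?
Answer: 40/3 ≈ 13.333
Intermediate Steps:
b = 5/3 (b = 15*(⅑) = 5/3 ≈ 1.6667)
g(A) = 0
g(-3) + b*8 = 0 + (5/3)*8 = 0 + 40/3 = 40/3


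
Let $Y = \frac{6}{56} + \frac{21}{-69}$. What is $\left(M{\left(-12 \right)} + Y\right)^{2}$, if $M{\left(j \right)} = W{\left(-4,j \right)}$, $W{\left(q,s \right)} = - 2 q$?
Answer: $\frac{25250625}{414736} \approx 60.884$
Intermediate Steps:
$M{\left(j \right)} = 8$ ($M{\left(j \right)} = \left(-2\right) \left(-4\right) = 8$)
$Y = - \frac{127}{644}$ ($Y = 6 \cdot \frac{1}{56} + 21 \left(- \frac{1}{69}\right) = \frac{3}{28} - \frac{7}{23} = - \frac{127}{644} \approx -0.19721$)
$\left(M{\left(-12 \right)} + Y\right)^{2} = \left(8 - \frac{127}{644}\right)^{2} = \left(\frac{5025}{644}\right)^{2} = \frac{25250625}{414736}$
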